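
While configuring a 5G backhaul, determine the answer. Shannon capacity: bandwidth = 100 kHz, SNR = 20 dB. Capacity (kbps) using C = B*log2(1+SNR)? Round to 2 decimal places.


Given: B = 100 kHz, SNR = 20 dB
SNR linear = 10^(20/10) = 100
1 + SNR = 101
log2(101) = 6.6582114828
C = 100 * 1000 * 6.6582114828 = 665821.1483 bps
C = 665.821148 kbps -> 665.82 kbps (2 dp)

665.82


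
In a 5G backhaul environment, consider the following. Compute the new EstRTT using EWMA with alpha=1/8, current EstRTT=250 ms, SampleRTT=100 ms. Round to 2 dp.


Given: EstRTT = 250 ms, SampleRTT = 100 ms, alpha = 1/8
New EstRTT = (1 - alpha) * EstRTT + alpha * SampleRTT
(7/8) * 250 = 218.75
(1/8) * 100 = 12.5
New EstRTT = 218.75 + 12.5 = 231.25 ms -> 231.25 ms (2 dp)

231.25


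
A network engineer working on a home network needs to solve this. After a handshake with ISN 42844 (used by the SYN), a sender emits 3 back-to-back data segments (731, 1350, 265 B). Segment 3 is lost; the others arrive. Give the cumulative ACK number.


SYN uses sequence number 42844; first data byte = ISN + 1 = 42845.
Segment 1: SEQ = 42845, len = 731 B, covers [42845, 43575]
Segment 2: SEQ = 43576, len = 1350 B, covers [43576, 44925]
Segment 3: SEQ = 44926, len = 265 B, covers [44926, 45190] [LOST]
In-order data received: bytes [42845, 44925] (segments 1..2).
Segment 3 missing -> gap begins at byte 44926.
Cumulative ACK = next expected in-order byte = 42845 + 731 + 1350 = 44926

44926


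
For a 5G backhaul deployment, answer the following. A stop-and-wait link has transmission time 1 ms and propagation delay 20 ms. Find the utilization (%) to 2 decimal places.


Given: Ttrans = 1 ms, Tprop = 20 ms
RTT = 2 * Tprop = 2 * 20 = 40 ms
U = Ttrans / (Ttrans + RTT)
U = 1 / (1 + 40)
U = 1 / 41 = 0.02439
U% = 2.44%

2.44


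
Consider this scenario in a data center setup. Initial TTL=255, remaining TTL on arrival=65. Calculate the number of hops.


Given: initial TTL = 255, received TTL = 65
Hops = initial TTL - received TTL
Hops = 255 - 65 = 190

190


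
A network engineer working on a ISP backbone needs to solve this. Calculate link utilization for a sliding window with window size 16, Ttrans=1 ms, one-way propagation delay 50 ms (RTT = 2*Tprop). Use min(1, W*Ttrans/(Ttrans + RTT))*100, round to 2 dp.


Given: W = 16, Ttrans = 1 ms, RTT = 100 ms (= 2 * Tprop, Tprop = 50 ms)
Cycle time = Ttrans + RTT = 1 + 100 = 101 ms (first packet sent until its ACK returns)
W * Ttrans = 16 * 1 = 16 ms of sending per cycle
W * Ttrans / (Ttrans + RTT) = 16 / 101 = 0.158416
U = min(1, 0.158416) = 0.158416
U% = 15.84%

15.84


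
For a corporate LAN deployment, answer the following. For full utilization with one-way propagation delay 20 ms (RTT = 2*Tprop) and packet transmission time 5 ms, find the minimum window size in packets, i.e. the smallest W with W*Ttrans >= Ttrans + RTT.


Given: Ttrans = 5 ms, RTT = 40 ms (= 2 * Tprop, Tprop = 20 ms)
Time until first ACK returns = Ttrans + RTT = 5 + 40 = 45 ms
Need W * Ttrans >= Ttrans + RTT  ->  W >= (Ttrans + RTT) / Ttrans
(Ttrans + RTT) / Ttrans = 45 / 5 = 9
W_min = ceil(9) = 9

9


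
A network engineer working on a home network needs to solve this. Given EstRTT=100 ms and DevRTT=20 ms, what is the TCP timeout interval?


Given: EstRTT = 100 ms, DevRTT = 20 ms
Timeout = EstRTT + 4 * DevRTT
4 * DevRTT = 4 * 20 = 80
Timeout = 100 + 80 = 180 ms

180


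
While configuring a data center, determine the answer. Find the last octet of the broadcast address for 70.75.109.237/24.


Given: IP = 70.75.109.237, prefix = /24
Host bits = 32 - 24 = 8
Network last octet = 237 AND mask = 0
Host part size = 2^8 - 1 = 255
Broadcast last octet = 0 OR 255 = 255

255


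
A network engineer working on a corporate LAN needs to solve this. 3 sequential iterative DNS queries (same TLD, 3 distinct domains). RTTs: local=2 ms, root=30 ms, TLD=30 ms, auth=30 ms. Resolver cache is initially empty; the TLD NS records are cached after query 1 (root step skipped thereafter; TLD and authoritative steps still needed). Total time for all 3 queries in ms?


Lookup 1 (cold cache): local + root + TLD + auth = 2 + 30 + 30 + 30 = 92 ms
Lookups 2..3 (TLD NS cached -> skip root; new domain -> still ask TLD and auth): local + TLD + auth = 2 + 30 + 30 = 62 ms each
Remaining 2 lookups: 2 * 62 = 124 ms
Total = 92 + 124 = 216 ms

216


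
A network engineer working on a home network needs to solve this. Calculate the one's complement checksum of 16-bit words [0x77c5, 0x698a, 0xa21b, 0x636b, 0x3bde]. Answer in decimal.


Given words: [0x77c5, 0x698a, 0xa21b, 0x636b, 0x3bde]
Step 1: Sum all words
Raw sum = 30661 + 27018 + 41499 + 25451 + 15326 = 139955
Step 2: Fold carry: (8883 + 2) = 8885
One's complement = ~8885 & 0xFFFF = 56650

56650


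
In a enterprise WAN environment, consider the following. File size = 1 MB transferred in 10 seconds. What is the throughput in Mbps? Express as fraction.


Given: file = 1 MB, time = 10 s
File in Mb = 1 * 8 = 8 Mb
Throughput = 8 / 10 Mbps
Throughput = 4/5 Mbps

4/5


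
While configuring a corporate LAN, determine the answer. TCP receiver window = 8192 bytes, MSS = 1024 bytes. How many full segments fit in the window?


Given: RWND = 8192 bytes, MSS = 1024 bytes
Full segments = floor(RWND / MSS)
Full segments = floor(8192 / 1024)
Full segments = floor(8.0) = 8

8


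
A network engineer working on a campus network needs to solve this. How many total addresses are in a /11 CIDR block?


Given: CIDR prefix /11
Host bits = 32 - 11 = 21
Total addresses = 2^21 = 2097152

2097152


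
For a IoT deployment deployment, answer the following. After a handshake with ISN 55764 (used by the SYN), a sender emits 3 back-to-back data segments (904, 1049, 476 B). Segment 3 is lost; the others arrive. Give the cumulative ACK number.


SYN uses sequence number 55764; first data byte = ISN + 1 = 55765.
Segment 1: SEQ = 55765, len = 904 B, covers [55765, 56668]
Segment 2: SEQ = 56669, len = 1049 B, covers [56669, 57717]
Segment 3: SEQ = 57718, len = 476 B, covers [57718, 58193] [LOST]
In-order data received: bytes [55765, 57717] (segments 1..2).
Segment 3 missing -> gap begins at byte 57718.
Cumulative ACK = next expected in-order byte = 55765 + 904 + 1049 = 57718

57718


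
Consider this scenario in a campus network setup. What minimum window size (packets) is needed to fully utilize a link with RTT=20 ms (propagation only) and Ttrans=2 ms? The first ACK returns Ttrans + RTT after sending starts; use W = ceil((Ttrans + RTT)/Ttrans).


Given: Ttrans = 2 ms, RTT = 20 ms (= 2 * Tprop, Tprop = 10 ms)
Time until first ACK returns = Ttrans + RTT = 2 + 20 = 22 ms
Need W * Ttrans >= Ttrans + RTT  ->  W >= (Ttrans + RTT) / Ttrans
(Ttrans + RTT) / Ttrans = 22 / 2 = 11
W_min = ceil(11) = 11

11


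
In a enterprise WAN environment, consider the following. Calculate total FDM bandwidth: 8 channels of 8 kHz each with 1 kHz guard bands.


Given: 8 channels, 8 kHz each, guard = 1 kHz
Channel bandwidth = 8 * 8 = 64 kHz
Guard bands = 7 gaps * 1 kHz = 7 kHz
Total = 64 + 7 = 71 kHz

71


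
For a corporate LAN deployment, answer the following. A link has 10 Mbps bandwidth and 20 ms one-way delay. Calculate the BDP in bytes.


Given: bandwidth = 10 Mbps, delay = 20 ms
BDP in bits = 10 * 10^6 * 20 / 1000
BDP in bits = 200000
BDP in bytes = 200000 / 8 = 25000

25000


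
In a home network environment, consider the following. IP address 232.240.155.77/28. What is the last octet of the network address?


Given: IP = 232.240.155.77, prefix = /28
Subnet mask = 255.255.255.240
Last octet of IP: 77
Last octet of mask: 240
Network last octet = 77 AND 240 = 64

64


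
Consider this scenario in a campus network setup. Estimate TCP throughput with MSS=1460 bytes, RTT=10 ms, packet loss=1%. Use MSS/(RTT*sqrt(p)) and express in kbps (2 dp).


Given: MSS = 1460 bytes, RTT = 10 ms, loss = 1%
RTT in seconds = 10 / 1000 = 0.01
Loss rate = 1% = 0.01
sqrt(loss) = sqrt(0.01) = 0.1
Throughput (bytes/s) = 1460 / (0.01 * 0.1) = 1460000.0000
Throughput (kbps) = 1460000.0000 * 8 / 1000 = 11680.000000 -> 11680.00 kbps (2 dp)

11680.00


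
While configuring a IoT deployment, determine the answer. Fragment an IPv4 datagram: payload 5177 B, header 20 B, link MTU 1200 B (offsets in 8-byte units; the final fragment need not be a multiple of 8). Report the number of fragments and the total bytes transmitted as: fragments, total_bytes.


Max data per non-final fragment = floor((MTU - header)/8)*8 = floor((1200 - 20)/8)*8 = floor(1180/8)*8 = 1176 B
Final fragment needs no 8-byte alignment: it can carry up to MTU - header = 1180 B
Non-final fragments needed = ceil((payload - 1180) / 1176) = ceil(3997/1176) = ceil(3.3988) = 4
Number of fragments = 4 + 1 = 5
Fragment sizes (data): 4 * 1176 B + 473 B (last, 473 <= 1180 OK)
Total bytes sent = payload + n_frags * header = 5177 + 5*20 = 5177 + 100 = 5277 B

5, 5277


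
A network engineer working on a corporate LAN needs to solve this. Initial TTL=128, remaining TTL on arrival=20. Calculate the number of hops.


Given: initial TTL = 128, received TTL = 20
Hops = initial TTL - received TTL
Hops = 128 - 20 = 108

108


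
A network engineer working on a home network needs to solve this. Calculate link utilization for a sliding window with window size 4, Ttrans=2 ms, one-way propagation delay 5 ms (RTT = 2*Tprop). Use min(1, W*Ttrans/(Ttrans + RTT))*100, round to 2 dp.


Given: W = 4, Ttrans = 2 ms, RTT = 10 ms (= 2 * Tprop, Tprop = 5 ms)
Cycle time = Ttrans + RTT = 2 + 10 = 12 ms (first packet sent until its ACK returns)
W * Ttrans = 4 * 2 = 8 ms of sending per cycle
W * Ttrans / (Ttrans + RTT) = 8 / 12 = 0.666667
U = min(1, 0.666667) = 0.666667
U% = 66.67%

66.67


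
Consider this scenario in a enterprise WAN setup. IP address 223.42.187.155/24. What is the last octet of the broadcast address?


Given: IP = 223.42.187.155, prefix = /24
Host bits = 32 - 24 = 8
Network last octet = 155 AND mask = 0
Host part size = 2^8 - 1 = 255
Broadcast last octet = 0 OR 255 = 255

255


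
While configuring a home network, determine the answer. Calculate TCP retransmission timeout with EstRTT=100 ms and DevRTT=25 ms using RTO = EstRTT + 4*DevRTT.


Given: EstRTT = 100 ms, DevRTT = 25 ms
Timeout = EstRTT + 4 * DevRTT
4 * DevRTT = 4 * 25 = 100
Timeout = 100 + 100 = 200 ms

200


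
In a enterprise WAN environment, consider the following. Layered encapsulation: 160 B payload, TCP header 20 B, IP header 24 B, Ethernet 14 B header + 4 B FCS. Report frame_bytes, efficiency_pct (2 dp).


TCP segment = 160 + 20 = 180 B
IP packet = 180 + 24 = 204 B
Ethernet frame = 204 + 14 + 4 = 222 B
Efficiency = app / frame = 160 / 222 = 0.720721 = 72.0721% -> 72.07% (2 dp)

222, 72.07


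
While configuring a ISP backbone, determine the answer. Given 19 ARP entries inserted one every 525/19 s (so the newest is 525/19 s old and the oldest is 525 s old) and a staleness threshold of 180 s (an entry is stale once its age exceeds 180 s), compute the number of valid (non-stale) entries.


Ages are k * 525/19 s for k = 1..19 (spacing = 27.6316 s).
Entry k is valid iff k * 525/19 <= 180 iff k <= 19 * 180 / 525 = 6.5143
n_valid = floor(6.5143) = 6
(n_stale = 19 - 6 = 13)

6


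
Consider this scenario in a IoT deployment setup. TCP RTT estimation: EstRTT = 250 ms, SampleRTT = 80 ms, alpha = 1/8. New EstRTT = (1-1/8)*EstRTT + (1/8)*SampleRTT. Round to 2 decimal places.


Given: EstRTT = 250 ms, SampleRTT = 80 ms, alpha = 1/8
New EstRTT = (1 - alpha) * EstRTT + alpha * SampleRTT
(7/8) * 250 = 218.75
(1/8) * 80 = 10
New EstRTT = 218.75 + 10 = 228.75 ms -> 228.75 ms (2 dp)

228.75


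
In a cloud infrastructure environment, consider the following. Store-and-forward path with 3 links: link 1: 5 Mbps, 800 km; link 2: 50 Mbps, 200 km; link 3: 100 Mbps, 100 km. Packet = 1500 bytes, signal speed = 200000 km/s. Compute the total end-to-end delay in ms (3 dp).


Packet = 1500 bytes = 12000 bits. Store-and-forward: sum (t_trans + t_prop) per link.
Link 1: t_trans = 12000/(5*10^6) s = 2.4000 ms; t_prop = 800/200000 s = 4.0000 ms; subtotal = 6.4000 ms
Link 2: t_trans = 12000/(50*10^6) s = 0.2400 ms; t_prop = 200/200000 s = 1.0000 ms; subtotal = 1.2400 ms
Link 3: t_trans = 12000/(100*10^6) s = 0.1200 ms; t_prop = 100/200000 s = 0.5000 ms; subtotal = 0.6200 ms
End-to-end = 6.4000 + 1.2400 + 0.6200 = 8.2600 ms -> 8.260 ms (3 dp)

8.260


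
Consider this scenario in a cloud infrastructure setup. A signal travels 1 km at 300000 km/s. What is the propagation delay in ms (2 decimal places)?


Given: distance = 1 km, speed = 300000 km/s
Delay = distance / speed = 1 / 300000 seconds
Delay in ms = 1 * 1000 / 300000
Delay = 0.0033 ms
Rounded to 2 dp = 0.00 ms

0.00


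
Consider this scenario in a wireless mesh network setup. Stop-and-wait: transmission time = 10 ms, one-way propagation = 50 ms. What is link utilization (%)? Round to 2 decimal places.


Given: Ttrans = 10 ms, Tprop = 50 ms
RTT = 2 * Tprop = 2 * 50 = 100 ms
U = Ttrans / (Ttrans + RTT)
U = 10 / (10 + 100)
U = 10 / 110 = 0.090909
U% = 9.09%

9.09


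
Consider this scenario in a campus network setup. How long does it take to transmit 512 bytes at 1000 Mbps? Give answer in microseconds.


Given: packet = 512 bytes, bandwidth = 1000 Mbps
Packet in bits = 512 * 8 = 4096 bits
Bandwidth = 1000 * 10^6 = 1000000000 bps
Time = 4096 / 1000000000 seconds
Time in us = 4096 * 10^6 / 1000000000 = 4.096

4.096


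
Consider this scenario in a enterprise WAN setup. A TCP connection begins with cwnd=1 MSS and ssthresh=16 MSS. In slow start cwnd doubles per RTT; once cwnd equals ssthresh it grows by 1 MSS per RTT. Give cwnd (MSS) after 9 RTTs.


RTT 0: cwnd = 1 MSS (initial)
RTT 1: cwnd = 2 MSS (slow start, doubled)
RTT 2: cwnd = 4 MSS (slow start, doubled)
RTT 3: cwnd = 8 MSS (slow start, doubled)
RTT 4: cwnd = 16 MSS (slow start, doubled)
RTT 5: cwnd = 17 MSS (congestion avoidance, +1)
RTT 6: cwnd = 18 MSS (congestion avoidance, +1)
RTT 7: cwnd = 19 MSS (congestion avoidance, +1)
RTT 8: cwnd = 20 MSS (congestion avoidance, +1)
RTT 9: cwnd = 21 MSS (congestion avoidance, +1)

21


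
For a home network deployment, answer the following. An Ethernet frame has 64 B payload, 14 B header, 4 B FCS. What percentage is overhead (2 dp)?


Given: payload = 64 B, header = 14 B, trailer = 4 B
Overhead bytes = header + trailer = 14 + 4 = 18
Total frame = payload + overhead = 64 + 18 = 82
Overhead % = 18 / 82 * 100 = 21.9512% -> 21.95% (2 dp)

21.95


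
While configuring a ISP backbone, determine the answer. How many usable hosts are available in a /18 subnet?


Given: subnet mask /18
Host bits = 32 - 18 = 14
Total addresses = 2^14 = 16384
Usable hosts = 16384 - 2 (network + broadcast) = 16382

16382


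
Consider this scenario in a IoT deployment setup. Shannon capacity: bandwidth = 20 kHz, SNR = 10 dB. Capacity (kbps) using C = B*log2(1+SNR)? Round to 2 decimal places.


Given: B = 20 kHz, SNR = 10 dB
SNR linear = 10^(10/10) = 10
1 + SNR = 11
log2(11) = 3.4594316186
C = 20 * 1000 * 3.4594316186 = 69188.6324 bps
C = 69.188632 kbps -> 69.19 kbps (2 dp)

69.19


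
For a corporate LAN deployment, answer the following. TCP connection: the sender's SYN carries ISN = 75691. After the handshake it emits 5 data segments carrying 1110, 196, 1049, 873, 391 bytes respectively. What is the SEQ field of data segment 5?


The SYN occupies sequence number ISN = 75691, so the first data byte is ISN + 1 = 75692.
SEQ of data segment i = (ISN + 1) + sum of payload sizes of segments 1..i-1.
Segment 1: SEQ = 75692, payload = 1110 bytes
Segment 2: SEQ = 76802, payload = 196 bytes
Segment 3: SEQ = 76998, payload = 1049 bytes
Segment 4: SEQ = 78047, payload = 873 bytes
Segment 5: SEQ = 78920, payload = 391 bytes
SEQ of segment 5 = 75692 + 1110 + 196 + 1049 + 873 = 78920

78920


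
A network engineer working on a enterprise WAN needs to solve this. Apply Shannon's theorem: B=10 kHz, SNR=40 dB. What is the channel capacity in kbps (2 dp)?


Given: B = 10 kHz, SNR = 40 dB
SNR linear = 10^(40/10) = 10000
1 + SNR = 10001
log2(10001) = 13.2878566418
C = 10 * 1000 * 13.2878566418 = 132878.5664 bps
C = 132.878566 kbps -> 132.88 kbps (2 dp)

132.88


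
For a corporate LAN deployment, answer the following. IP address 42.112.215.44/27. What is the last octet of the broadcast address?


Given: IP = 42.112.215.44, prefix = /27
Host bits = 32 - 27 = 5
Network last octet = 44 AND mask = 32
Host part size = 2^5 - 1 = 31
Broadcast last octet = 32 OR 31 = 63

63


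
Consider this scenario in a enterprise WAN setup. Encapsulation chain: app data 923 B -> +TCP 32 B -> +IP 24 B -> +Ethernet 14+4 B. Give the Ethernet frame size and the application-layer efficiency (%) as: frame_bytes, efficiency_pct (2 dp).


TCP segment = 923 + 32 = 955 B
IP packet = 955 + 24 = 979 B
Ethernet frame = 979 + 14 + 4 = 997 B
Efficiency = app / frame = 923 / 997 = 0.925777 = 92.5777% -> 92.58% (2 dp)

997, 92.58


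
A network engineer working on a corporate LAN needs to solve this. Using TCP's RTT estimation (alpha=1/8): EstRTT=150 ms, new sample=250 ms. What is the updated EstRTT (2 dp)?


Given: EstRTT = 150 ms, SampleRTT = 250 ms, alpha = 1/8
New EstRTT = (1 - alpha) * EstRTT + alpha * SampleRTT
(7/8) * 150 = 131.25
(1/8) * 250 = 31.25
New EstRTT = 131.25 + 31.25 = 162.5 ms -> 162.50 ms (2 dp)

162.50


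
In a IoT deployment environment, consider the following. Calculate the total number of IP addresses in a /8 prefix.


Given: CIDR prefix /8
Host bits = 32 - 8 = 24
Total addresses = 2^24 = 16777216

16777216


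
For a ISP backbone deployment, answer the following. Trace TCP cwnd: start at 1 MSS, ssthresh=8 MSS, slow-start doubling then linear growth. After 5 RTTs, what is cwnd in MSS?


RTT 0: cwnd = 1 MSS (initial)
RTT 1: cwnd = 2 MSS (slow start, doubled)
RTT 2: cwnd = 4 MSS (slow start, doubled)
RTT 3: cwnd = 8 MSS (slow start, doubled)
RTT 4: cwnd = 9 MSS (congestion avoidance, +1)
RTT 5: cwnd = 10 MSS (congestion avoidance, +1)

10


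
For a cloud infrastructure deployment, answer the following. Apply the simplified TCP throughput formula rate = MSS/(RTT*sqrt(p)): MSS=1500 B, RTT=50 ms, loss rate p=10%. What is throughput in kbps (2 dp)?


Given: MSS = 1500 bytes, RTT = 50 ms, loss = 10%
RTT in seconds = 50 / 1000 = 0.05
Loss rate = 10% = 0.1
sqrt(loss) = sqrt(0.1) = 0.316227766017
Throughput (bytes/s) = 1500 / (0.05 * 0.316227766017) = 94868.3298
Throughput (kbps) = 94868.3298 * 8 / 1000 = 758.946638 -> 758.95 kbps (2 dp)

758.95


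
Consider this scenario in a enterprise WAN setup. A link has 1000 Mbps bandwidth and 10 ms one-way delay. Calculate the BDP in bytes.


Given: bandwidth = 1000 Mbps, delay = 10 ms
BDP in bits = 1000 * 10^6 * 10 / 1000
BDP in bits = 10000000
BDP in bytes = 10000000 / 8 = 1250000

1250000


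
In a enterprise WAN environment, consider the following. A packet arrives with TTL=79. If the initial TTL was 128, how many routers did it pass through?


Given: initial TTL = 128, received TTL = 79
Hops = initial TTL - received TTL
Hops = 128 - 79 = 49

49


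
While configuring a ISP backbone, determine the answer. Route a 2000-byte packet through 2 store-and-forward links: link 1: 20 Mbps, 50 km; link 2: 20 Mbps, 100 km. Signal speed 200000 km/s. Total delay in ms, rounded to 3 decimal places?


Packet = 2000 bytes = 16000 bits. Store-and-forward: sum (t_trans + t_prop) per link.
Link 1: t_trans = 16000/(20*10^6) s = 0.8000 ms; t_prop = 50/200000 s = 0.2500 ms; subtotal = 1.0500 ms
Link 2: t_trans = 16000/(20*10^6) s = 0.8000 ms; t_prop = 100/200000 s = 0.5000 ms; subtotal = 1.3000 ms
End-to-end = 1.0500 + 1.3000 = 2.3500 ms -> 2.350 ms (3 dp)

2.350


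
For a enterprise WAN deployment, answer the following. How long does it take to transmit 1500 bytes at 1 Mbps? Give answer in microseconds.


Given: packet = 1500 bytes, bandwidth = 1 Mbps
Packet in bits = 1500 * 8 = 12000 bits
Bandwidth = 1 * 10^6 = 1000000 bps
Time = 12000 / 1000000 seconds
Time in us = 12000 * 10^6 / 1000000 = 12000

12000


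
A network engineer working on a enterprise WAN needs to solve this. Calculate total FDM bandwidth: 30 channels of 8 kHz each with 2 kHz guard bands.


Given: 30 channels, 8 kHz each, guard = 2 kHz
Channel bandwidth = 30 * 8 = 240 kHz
Guard bands = 29 gaps * 2 kHz = 58 kHz
Total = 240 + 58 = 298 kHz

298


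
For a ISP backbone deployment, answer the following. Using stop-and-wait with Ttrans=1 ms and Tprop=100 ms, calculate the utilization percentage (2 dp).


Given: Ttrans = 1 ms, Tprop = 100 ms
RTT = 2 * Tprop = 2 * 100 = 200 ms
U = Ttrans / (Ttrans + RTT)
U = 1 / (1 + 200)
U = 1 / 201 = 0.004975
U% = 0.50%

0.50


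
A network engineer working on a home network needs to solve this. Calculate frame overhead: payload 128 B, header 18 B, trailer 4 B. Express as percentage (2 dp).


Given: payload = 128 B, header = 18 B, trailer = 4 B
Overhead bytes = header + trailer = 18 + 4 = 22
Total frame = payload + overhead = 128 + 22 = 150
Overhead % = 22 / 150 * 100 = 14.6667% -> 14.67% (2 dp)

14.67


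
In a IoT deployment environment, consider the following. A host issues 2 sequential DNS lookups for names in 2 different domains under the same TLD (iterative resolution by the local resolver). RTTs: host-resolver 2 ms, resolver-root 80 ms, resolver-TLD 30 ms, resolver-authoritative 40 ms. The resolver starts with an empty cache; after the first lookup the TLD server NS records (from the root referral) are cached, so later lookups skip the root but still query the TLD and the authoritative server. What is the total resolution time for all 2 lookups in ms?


Lookup 1 (cold cache): local + root + TLD + auth = 2 + 80 + 30 + 40 = 152 ms
Lookups 2..2 (TLD NS cached -> skip root; new domain -> still ask TLD and auth): local + TLD + auth = 2 + 30 + 40 = 72 ms each
Remaining 1 lookups: 1 * 72 = 72 ms
Total = 152 + 72 = 224 ms

224


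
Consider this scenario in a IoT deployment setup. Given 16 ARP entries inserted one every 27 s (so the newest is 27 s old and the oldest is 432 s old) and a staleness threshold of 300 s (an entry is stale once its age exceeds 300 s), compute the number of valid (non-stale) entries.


Ages are k * 432/16 s for k = 1..16 (spacing = 27.0000 s).
Entry k is valid iff k * 432/16 <= 300 iff k <= 16 * 300 / 432 = 11.1111
n_valid = floor(11.1111) = 11
(n_stale = 16 - 11 = 5)

11


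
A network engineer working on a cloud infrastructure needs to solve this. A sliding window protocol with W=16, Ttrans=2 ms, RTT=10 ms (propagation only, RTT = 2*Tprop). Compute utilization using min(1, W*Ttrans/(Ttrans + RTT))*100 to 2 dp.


Given: W = 16, Ttrans = 2 ms, RTT = 10 ms (= 2 * Tprop, Tprop = 5 ms)
Cycle time = Ttrans + RTT = 2 + 10 = 12 ms (first packet sent until its ACK returns)
W * Ttrans = 16 * 2 = 32 ms of sending per cycle
W * Ttrans / (Ttrans + RTT) = 32 / 12 = 2.666667
U = min(1, 2.666667) = 1.000000
U% = 100.00%

100.00


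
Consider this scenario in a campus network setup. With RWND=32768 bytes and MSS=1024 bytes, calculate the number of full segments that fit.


Given: RWND = 32768 bytes, MSS = 1024 bytes
Full segments = floor(RWND / MSS)
Full segments = floor(32768 / 1024)
Full segments = floor(32.0) = 32

32


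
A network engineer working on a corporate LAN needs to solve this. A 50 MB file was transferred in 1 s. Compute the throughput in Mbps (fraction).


Given: file = 50 MB, time = 1 s
File in Mb = 50 * 8 = 400 Mb
Throughput = 400 / 1 Mbps
Throughput = 400 Mbps

400


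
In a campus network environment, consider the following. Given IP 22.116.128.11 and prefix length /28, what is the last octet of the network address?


Given: IP = 22.116.128.11, prefix = /28
Subnet mask = 255.255.255.240
Last octet of IP: 11
Last octet of mask: 240
Network last octet = 11 AND 240 = 0

0


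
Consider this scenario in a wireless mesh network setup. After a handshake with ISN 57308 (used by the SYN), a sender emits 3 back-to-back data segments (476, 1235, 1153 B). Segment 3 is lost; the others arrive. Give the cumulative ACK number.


SYN uses sequence number 57308; first data byte = ISN + 1 = 57309.
Segment 1: SEQ = 57309, len = 476 B, covers [57309, 57784]
Segment 2: SEQ = 57785, len = 1235 B, covers [57785, 59019]
Segment 3: SEQ = 59020, len = 1153 B, covers [59020, 60172] [LOST]
In-order data received: bytes [57309, 59019] (segments 1..2).
Segment 3 missing -> gap begins at byte 59020.
Cumulative ACK = next expected in-order byte = 57309 + 476 + 1235 = 59020

59020


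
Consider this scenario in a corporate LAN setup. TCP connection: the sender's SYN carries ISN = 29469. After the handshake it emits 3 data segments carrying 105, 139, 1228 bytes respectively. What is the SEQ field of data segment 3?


The SYN occupies sequence number ISN = 29469, so the first data byte is ISN + 1 = 29470.
SEQ of data segment i = (ISN + 1) + sum of payload sizes of segments 1..i-1.
Segment 1: SEQ = 29470, payload = 105 bytes
Segment 2: SEQ = 29575, payload = 139 bytes
Segment 3: SEQ = 29714, payload = 1228 bytes
SEQ of segment 3 = 29470 + 105 + 139 = 29714

29714


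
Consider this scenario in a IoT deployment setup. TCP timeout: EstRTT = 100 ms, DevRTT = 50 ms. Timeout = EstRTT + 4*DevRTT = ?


Given: EstRTT = 100 ms, DevRTT = 50 ms
Timeout = EstRTT + 4 * DevRTT
4 * DevRTT = 4 * 50 = 200
Timeout = 100 + 200 = 300 ms

300


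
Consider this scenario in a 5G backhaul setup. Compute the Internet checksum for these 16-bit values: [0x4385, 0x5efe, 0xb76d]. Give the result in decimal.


Given words: [0x4385, 0x5efe, 0xb76d]
Step 1: Sum all words
Raw sum = 17285 + 24318 + 46957 = 88560
Step 2: Fold carry: (23024 + 1) = 23025
One's complement = ~23025 & 0xFFFF = 42510

42510


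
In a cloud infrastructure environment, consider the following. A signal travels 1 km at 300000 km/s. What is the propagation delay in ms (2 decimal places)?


Given: distance = 1 km, speed = 300000 km/s
Delay = distance / speed = 1 / 300000 seconds
Delay in ms = 1 * 1000 / 300000
Delay = 0.0033 ms
Rounded to 2 dp = 0.00 ms

0.00


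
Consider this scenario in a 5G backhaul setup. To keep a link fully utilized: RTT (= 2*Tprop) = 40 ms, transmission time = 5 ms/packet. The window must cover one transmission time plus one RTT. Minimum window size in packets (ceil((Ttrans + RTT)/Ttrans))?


Given: Ttrans = 5 ms, RTT = 40 ms (= 2 * Tprop, Tprop = 20 ms)
Time until first ACK returns = Ttrans + RTT = 5 + 40 = 45 ms
Need W * Ttrans >= Ttrans + RTT  ->  W >= (Ttrans + RTT) / Ttrans
(Ttrans + RTT) / Ttrans = 45 / 5 = 9
W_min = ceil(9) = 9

9


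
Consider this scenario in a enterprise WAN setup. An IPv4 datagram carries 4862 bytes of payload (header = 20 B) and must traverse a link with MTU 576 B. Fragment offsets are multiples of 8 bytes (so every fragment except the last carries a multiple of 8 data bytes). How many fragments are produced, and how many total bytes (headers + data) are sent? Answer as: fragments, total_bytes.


Max data per non-final fragment = floor((MTU - header)/8)*8 = floor((576 - 20)/8)*8 = floor(556/8)*8 = 552 B
Final fragment needs no 8-byte alignment: it can carry up to MTU - header = 556 B
Non-final fragments needed = ceil((payload - 556) / 552) = ceil(4306/552) = ceil(7.8007) = 8
Number of fragments = 8 + 1 = 9
Fragment sizes (data): 8 * 552 B + 446 B (last, 446 <= 556 OK)
Total bytes sent = payload + n_frags * header = 4862 + 9*20 = 4862 + 180 = 5042 B

9, 5042


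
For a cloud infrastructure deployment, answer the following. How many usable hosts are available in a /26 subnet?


Given: subnet mask /26
Host bits = 32 - 26 = 6
Total addresses = 2^6 = 64
Usable hosts = 64 - 2 (network + broadcast) = 62

62


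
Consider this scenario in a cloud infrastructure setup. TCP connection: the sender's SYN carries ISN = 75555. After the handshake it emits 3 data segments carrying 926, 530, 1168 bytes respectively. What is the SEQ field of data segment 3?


The SYN occupies sequence number ISN = 75555, so the first data byte is ISN + 1 = 75556.
SEQ of data segment i = (ISN + 1) + sum of payload sizes of segments 1..i-1.
Segment 1: SEQ = 75556, payload = 926 bytes
Segment 2: SEQ = 76482, payload = 530 bytes
Segment 3: SEQ = 77012, payload = 1168 bytes
SEQ of segment 3 = 75556 + 926 + 530 = 77012

77012


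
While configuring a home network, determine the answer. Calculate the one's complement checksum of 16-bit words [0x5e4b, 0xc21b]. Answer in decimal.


Given words: [0x5e4b, 0xc21b]
Step 1: Sum all words
Raw sum = 24139 + 49691 = 73830
Step 2: Fold carry: (8294 + 1) = 8295
One's complement = ~8295 & 0xFFFF = 57240

57240


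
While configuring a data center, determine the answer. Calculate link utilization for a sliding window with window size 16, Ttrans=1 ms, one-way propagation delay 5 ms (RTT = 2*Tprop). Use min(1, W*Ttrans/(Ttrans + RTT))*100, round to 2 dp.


Given: W = 16, Ttrans = 1 ms, RTT = 10 ms (= 2 * Tprop, Tprop = 5 ms)
Cycle time = Ttrans + RTT = 1 + 10 = 11 ms (first packet sent until its ACK returns)
W * Ttrans = 16 * 1 = 16 ms of sending per cycle
W * Ttrans / (Ttrans + RTT) = 16 / 11 = 1.454545
U = min(1, 1.454545) = 1.000000
U% = 100.00%

100.00


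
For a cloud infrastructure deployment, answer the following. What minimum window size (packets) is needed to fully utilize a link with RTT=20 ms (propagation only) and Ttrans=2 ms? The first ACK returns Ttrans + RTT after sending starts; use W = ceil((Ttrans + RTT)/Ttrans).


Given: Ttrans = 2 ms, RTT = 20 ms (= 2 * Tprop, Tprop = 10 ms)
Time until first ACK returns = Ttrans + RTT = 2 + 20 = 22 ms
Need W * Ttrans >= Ttrans + RTT  ->  W >= (Ttrans + RTT) / Ttrans
(Ttrans + RTT) / Ttrans = 22 / 2 = 11
W_min = ceil(11) = 11

11


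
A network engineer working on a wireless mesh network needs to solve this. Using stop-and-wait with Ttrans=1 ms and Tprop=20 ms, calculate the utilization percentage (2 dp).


Given: Ttrans = 1 ms, Tprop = 20 ms
RTT = 2 * Tprop = 2 * 20 = 40 ms
U = Ttrans / (Ttrans + RTT)
U = 1 / (1 + 40)
U = 1 / 41 = 0.02439
U% = 2.44%

2.44


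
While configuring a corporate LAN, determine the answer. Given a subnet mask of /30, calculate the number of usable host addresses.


Given: subnet mask /30
Host bits = 32 - 30 = 2
Total addresses = 2^2 = 4
Usable hosts = 4 - 2 (network + broadcast) = 2

2


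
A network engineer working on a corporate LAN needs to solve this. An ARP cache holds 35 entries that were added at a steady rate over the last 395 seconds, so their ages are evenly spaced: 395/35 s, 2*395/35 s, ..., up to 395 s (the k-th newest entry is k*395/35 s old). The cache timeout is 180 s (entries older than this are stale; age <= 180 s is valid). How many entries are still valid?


Ages are k * 395/35 s for k = 1..35 (spacing = 11.2857 s).
Entry k is valid iff k * 395/35 <= 180 iff k <= 35 * 180 / 395 = 15.9494
n_valid = floor(15.9494) = 15
(n_stale = 35 - 15 = 20)

15


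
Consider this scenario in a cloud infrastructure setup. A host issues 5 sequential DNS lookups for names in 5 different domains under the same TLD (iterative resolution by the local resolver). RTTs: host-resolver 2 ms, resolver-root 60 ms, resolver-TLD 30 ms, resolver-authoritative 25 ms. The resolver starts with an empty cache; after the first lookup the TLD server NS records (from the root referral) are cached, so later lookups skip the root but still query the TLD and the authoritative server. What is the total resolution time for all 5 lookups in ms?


Lookup 1 (cold cache): local + root + TLD + auth = 2 + 60 + 30 + 25 = 117 ms
Lookups 2..5 (TLD NS cached -> skip root; new domain -> still ask TLD and auth): local + TLD + auth = 2 + 30 + 25 = 57 ms each
Remaining 4 lookups: 4 * 57 = 228 ms
Total = 117 + 228 = 345 ms

345


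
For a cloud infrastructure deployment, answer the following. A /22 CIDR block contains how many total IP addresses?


Given: CIDR prefix /22
Host bits = 32 - 22 = 10
Total addresses = 2^10 = 1024

1024


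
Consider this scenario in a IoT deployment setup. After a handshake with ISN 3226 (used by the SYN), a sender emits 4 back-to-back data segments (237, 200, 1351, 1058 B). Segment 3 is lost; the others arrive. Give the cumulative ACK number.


SYN uses sequence number 3226; first data byte = ISN + 1 = 3227.
Segment 1: SEQ = 3227, len = 237 B, covers [3227, 3463]
Segment 2: SEQ = 3464, len = 200 B, covers [3464, 3663]
Segment 3: SEQ = 3664, len = 1351 B, covers [3664, 5014] [LOST]
Segment 4: SEQ = 5015, len = 1058 B, covers [5015, 6072]
In-order data received: bytes [3227, 3663] (segments 1..2).
Segment 3 missing -> gap begins at byte 3664; later segments buffered out of order.
Cumulative ACK = next expected in-order byte = 3227 + 237 + 200 = 3664

3664


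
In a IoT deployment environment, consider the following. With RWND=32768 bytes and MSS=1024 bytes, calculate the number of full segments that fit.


Given: RWND = 32768 bytes, MSS = 1024 bytes
Full segments = floor(RWND / MSS)
Full segments = floor(32768 / 1024)
Full segments = floor(32.0) = 32

32


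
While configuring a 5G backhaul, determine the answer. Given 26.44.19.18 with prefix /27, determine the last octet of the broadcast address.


Given: IP = 26.44.19.18, prefix = /27
Host bits = 32 - 27 = 5
Network last octet = 18 AND mask = 0
Host part size = 2^5 - 1 = 31
Broadcast last octet = 0 OR 31 = 31

31


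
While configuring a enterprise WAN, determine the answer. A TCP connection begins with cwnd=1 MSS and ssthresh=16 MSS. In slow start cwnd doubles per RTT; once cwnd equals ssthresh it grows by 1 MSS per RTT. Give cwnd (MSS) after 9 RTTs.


RTT 0: cwnd = 1 MSS (initial)
RTT 1: cwnd = 2 MSS (slow start, doubled)
RTT 2: cwnd = 4 MSS (slow start, doubled)
RTT 3: cwnd = 8 MSS (slow start, doubled)
RTT 4: cwnd = 16 MSS (slow start, doubled)
RTT 5: cwnd = 17 MSS (congestion avoidance, +1)
RTT 6: cwnd = 18 MSS (congestion avoidance, +1)
RTT 7: cwnd = 19 MSS (congestion avoidance, +1)
RTT 8: cwnd = 20 MSS (congestion avoidance, +1)
RTT 9: cwnd = 21 MSS (congestion avoidance, +1)

21


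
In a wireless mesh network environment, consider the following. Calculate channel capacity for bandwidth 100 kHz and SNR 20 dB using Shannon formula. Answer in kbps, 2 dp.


Given: B = 100 kHz, SNR = 20 dB
SNR linear = 10^(20/10) = 100
1 + SNR = 101
log2(101) = 6.6582114828
C = 100 * 1000 * 6.6582114828 = 665821.1483 bps
C = 665.821148 kbps -> 665.82 kbps (2 dp)

665.82


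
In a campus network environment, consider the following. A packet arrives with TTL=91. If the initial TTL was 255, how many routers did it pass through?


Given: initial TTL = 255, received TTL = 91
Hops = initial TTL - received TTL
Hops = 255 - 91 = 164

164


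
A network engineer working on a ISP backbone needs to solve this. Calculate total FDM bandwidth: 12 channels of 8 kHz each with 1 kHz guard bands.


Given: 12 channels, 8 kHz each, guard = 1 kHz
Channel bandwidth = 12 * 8 = 96 kHz
Guard bands = 11 gaps * 1 kHz = 11 kHz
Total = 96 + 11 = 107 kHz

107


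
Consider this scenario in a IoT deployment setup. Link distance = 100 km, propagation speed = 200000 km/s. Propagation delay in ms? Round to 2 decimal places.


Given: distance = 100 km, speed = 200000 km/s
Delay = distance / speed = 100 / 200000 seconds
Delay in ms = 100 * 1000 / 200000
Delay = 0.5000 ms
Rounded to 2 dp = 0.50 ms

0.50


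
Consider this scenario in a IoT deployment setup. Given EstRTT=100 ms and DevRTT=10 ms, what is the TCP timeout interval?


Given: EstRTT = 100 ms, DevRTT = 10 ms
Timeout = EstRTT + 4 * DevRTT
4 * DevRTT = 4 * 10 = 40
Timeout = 100 + 40 = 140 ms

140


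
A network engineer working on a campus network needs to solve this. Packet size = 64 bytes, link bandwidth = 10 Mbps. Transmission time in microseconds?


Given: packet = 64 bytes, bandwidth = 10 Mbps
Packet in bits = 64 * 8 = 512 bits
Bandwidth = 10 * 10^6 = 10000000 bps
Time = 512 / 10000000 seconds
Time in us = 512 * 10^6 / 10000000 = 51.2

51.2


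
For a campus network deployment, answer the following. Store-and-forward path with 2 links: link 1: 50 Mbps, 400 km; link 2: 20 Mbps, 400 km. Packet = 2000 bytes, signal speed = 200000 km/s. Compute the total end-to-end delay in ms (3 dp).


Packet = 2000 bytes = 16000 bits. Store-and-forward: sum (t_trans + t_prop) per link.
Link 1: t_trans = 16000/(50*10^6) s = 0.3200 ms; t_prop = 400/200000 s = 2.0000 ms; subtotal = 2.3200 ms
Link 2: t_trans = 16000/(20*10^6) s = 0.8000 ms; t_prop = 400/200000 s = 2.0000 ms; subtotal = 2.8000 ms
End-to-end = 2.3200 + 2.8000 = 5.1200 ms -> 5.120 ms (3 dp)

5.120


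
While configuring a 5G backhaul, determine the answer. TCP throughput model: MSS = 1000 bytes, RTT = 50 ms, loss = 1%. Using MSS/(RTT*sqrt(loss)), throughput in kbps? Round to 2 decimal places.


Given: MSS = 1000 bytes, RTT = 50 ms, loss = 1%
RTT in seconds = 50 / 1000 = 0.05
Loss rate = 1% = 0.01
sqrt(loss) = sqrt(0.01) = 0.1
Throughput (bytes/s) = 1000 / (0.05 * 0.1) = 200000.0000
Throughput (kbps) = 200000.0000 * 8 / 1000 = 1600.000000 -> 1600.00 kbps (2 dp)

1600.00


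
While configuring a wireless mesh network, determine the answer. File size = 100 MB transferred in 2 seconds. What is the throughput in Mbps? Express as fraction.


Given: file = 100 MB, time = 2 s
File in Mb = 100 * 8 = 800 Mb
Throughput = 800 / 2 Mbps
Throughput = 400 Mbps

400


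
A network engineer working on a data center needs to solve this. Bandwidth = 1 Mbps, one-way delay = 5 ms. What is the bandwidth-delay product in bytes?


Given: bandwidth = 1 Mbps, delay = 5 ms
BDP in bits = 1 * 10^6 * 5 / 1000
BDP in bits = 5000
BDP in bytes = 5000 / 8 = 625

625


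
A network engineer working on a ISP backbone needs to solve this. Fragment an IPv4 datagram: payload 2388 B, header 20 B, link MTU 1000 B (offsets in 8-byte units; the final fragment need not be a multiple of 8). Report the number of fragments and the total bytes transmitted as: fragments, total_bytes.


Max data per non-final fragment = floor((MTU - header)/8)*8 = floor((1000 - 20)/8)*8 = floor(980/8)*8 = 976 B
Final fragment needs no 8-byte alignment: it can carry up to MTU - header = 980 B
Non-final fragments needed = ceil((payload - 980) / 976) = ceil(1408/976) = ceil(1.4426) = 2
Number of fragments = 2 + 1 = 3
Fragment sizes (data): 2 * 976 B + 436 B (last, 436 <= 980 OK)
Total bytes sent = payload + n_frags * header = 2388 + 3*20 = 2388 + 60 = 2448 B

3, 2448


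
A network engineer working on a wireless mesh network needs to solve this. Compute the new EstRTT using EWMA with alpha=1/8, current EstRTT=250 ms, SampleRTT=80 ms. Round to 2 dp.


Given: EstRTT = 250 ms, SampleRTT = 80 ms, alpha = 1/8
New EstRTT = (1 - alpha) * EstRTT + alpha * SampleRTT
(7/8) * 250 = 218.75
(1/8) * 80 = 10
New EstRTT = 218.75 + 10 = 228.75 ms -> 228.75 ms (2 dp)

228.75


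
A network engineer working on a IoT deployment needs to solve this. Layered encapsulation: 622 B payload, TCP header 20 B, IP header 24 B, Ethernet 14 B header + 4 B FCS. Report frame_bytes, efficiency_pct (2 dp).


TCP segment = 622 + 20 = 642 B
IP packet = 642 + 24 = 666 B
Ethernet frame = 666 + 14 + 4 = 684 B
Efficiency = app / frame = 622 / 684 = 0.909357 = 90.9357% -> 90.94% (2 dp)

684, 90.94


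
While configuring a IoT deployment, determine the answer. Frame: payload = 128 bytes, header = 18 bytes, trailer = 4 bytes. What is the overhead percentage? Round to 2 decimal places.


Given: payload = 128 B, header = 18 B, trailer = 4 B
Overhead bytes = header + trailer = 18 + 4 = 22
Total frame = payload + overhead = 128 + 22 = 150
Overhead % = 22 / 150 * 100 = 14.6667% -> 14.67% (2 dp)

14.67


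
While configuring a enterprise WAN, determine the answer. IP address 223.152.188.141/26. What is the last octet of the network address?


Given: IP = 223.152.188.141, prefix = /26
Subnet mask = 255.255.255.192
Last octet of IP: 141
Last octet of mask: 192
Network last octet = 141 AND 192 = 128

128
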